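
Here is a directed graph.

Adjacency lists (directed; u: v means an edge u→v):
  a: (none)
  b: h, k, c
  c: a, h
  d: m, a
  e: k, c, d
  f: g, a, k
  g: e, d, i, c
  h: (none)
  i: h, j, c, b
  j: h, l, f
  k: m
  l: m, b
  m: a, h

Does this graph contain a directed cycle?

DFS with white/gray/black marking, starting from g:
g gray
  e gray
    k gray
      m gray
        a gray
        a black
        h gray
        h black
      m black
    k black
    c gray
      c→a: a black — skip
      c→h: h black — skip
    c black
    d gray
      d→m: m black — skip
      d→a: a black — skip
    d black
  e black
  g→d: d black — skip
  i gray
    i→h: h black — skip
    j gray
      j→h: h black — skip
      l gray
        l→m: m black — skip
        b gray
          b→h: h black — skip
          b→k: k black — skip
          b→c: c black — skip
        b black
      l black
      f gray
        f→g: g is gray → back edge
Back edge found, so a cycle exists: g → i → j → f → g.

Yes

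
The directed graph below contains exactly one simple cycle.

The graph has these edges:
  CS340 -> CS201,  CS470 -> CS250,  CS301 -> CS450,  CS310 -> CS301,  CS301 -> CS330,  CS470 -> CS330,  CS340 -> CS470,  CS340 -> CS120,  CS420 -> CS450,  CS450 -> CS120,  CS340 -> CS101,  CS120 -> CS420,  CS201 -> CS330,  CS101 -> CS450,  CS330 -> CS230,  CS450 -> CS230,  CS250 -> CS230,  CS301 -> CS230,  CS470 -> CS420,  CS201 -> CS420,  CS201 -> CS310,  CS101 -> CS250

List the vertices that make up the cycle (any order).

CS120, CS420, CS450

DFS with gray/black marking from CS120:
CS120 gray
  CS420 gray
    CS450 gray
      CS450→CS120: CS120 is gray → back edge
Back edge closes the cycle CS120 → CS420 → CS450 → CS120; its vertices are {CS120, CS420, CS450}.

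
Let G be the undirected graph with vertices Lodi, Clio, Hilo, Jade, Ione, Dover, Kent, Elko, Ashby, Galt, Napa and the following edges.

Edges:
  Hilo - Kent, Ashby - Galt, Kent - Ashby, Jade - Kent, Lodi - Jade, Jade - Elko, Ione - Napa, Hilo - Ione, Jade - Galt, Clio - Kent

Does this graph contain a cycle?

DFS, tracking each vertex's parent; an edge to a visited non-parent vertex closes a cycle.
Start from Galt:
visit Galt (parent –)
  visit Ashby (parent Galt)
    visit Kent (parent Ashby)
      visit Clio (parent Kent)
        Clio–Kent: parent, skip
      visit Hilo (parent Kent)
        Hilo–Kent: parent, skip
        visit Ione (parent Hilo)
          visit Napa (parent Ione)
            Napa–Ione: parent, skip
          Ione–Hilo: parent, skip
      visit Jade (parent Kent)
        visit Lodi (parent Jade)
          Lodi–Jade: parent, skip
        visit Elko (parent Jade)
          Elko–Jade: parent, skip
        Jade–Galt: Galt visited and ≠ parent → cycle
Cycle: Galt – Ashby – Kent – Jade – Galt.

Yes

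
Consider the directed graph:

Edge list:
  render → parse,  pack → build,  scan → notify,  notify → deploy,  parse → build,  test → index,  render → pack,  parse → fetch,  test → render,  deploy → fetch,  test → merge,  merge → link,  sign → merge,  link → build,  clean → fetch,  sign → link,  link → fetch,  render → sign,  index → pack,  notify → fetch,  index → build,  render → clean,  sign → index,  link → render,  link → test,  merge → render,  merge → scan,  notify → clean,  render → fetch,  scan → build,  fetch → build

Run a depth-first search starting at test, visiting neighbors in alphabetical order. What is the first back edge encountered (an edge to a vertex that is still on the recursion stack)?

sign→link

DFS from test (visiting neighbors in alphabetical order); mark gray on enter, black on exit:
test gray
  index gray
    build gray
    build black
    pack gray
      pack→build: build black — skip
    pack black
  index black
  merge gray
    link gray
      link→build: build black — skip
      fetch gray
        fetch→build: build black — skip
      fetch black
      render gray
        clean gray
          clean→fetch: fetch black — skip
        clean black
        render→fetch: fetch black — skip
        render→pack: pack black — skip
        parse gray
          parse→build: build black — skip
          parse→fetch: fetch black — skip
        parse black
        sign gray
          sign→index: index black — skip
          sign→link: link is gray → back edge
First back edge: sign → link.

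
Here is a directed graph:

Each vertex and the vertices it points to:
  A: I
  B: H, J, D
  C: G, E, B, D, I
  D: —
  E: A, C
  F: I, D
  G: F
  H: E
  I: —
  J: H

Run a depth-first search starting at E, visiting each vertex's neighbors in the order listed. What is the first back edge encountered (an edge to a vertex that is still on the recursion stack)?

DFS from E (visiting each vertex's neighbors in the order listed); mark gray on enter, black on exit:
E gray
  A gray
    I gray
    I black
  A black
  C gray
    G gray
      F gray
        F→I: I black — skip
        D gray
        D black
      F black
    G black
    C→E: E is gray → back edge
First back edge: C → E.

C→E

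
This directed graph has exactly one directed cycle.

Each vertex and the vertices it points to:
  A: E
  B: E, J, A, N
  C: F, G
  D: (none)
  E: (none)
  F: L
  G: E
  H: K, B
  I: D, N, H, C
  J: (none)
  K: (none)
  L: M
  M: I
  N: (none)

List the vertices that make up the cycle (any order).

C, F, I, L, M

DFS with gray/black marking from I:
I gray
  D gray
  D black
  N gray
  N black
  H gray
    K gray
    K black
    B gray
      E gray
      E black
      J gray
      J black
      A gray
        A→E: E black — skip
      A black
      B→N: N black — skip
    B black
  H black
  C gray
    F gray
      L gray
        M gray
          M→I: I is gray → back edge
Back edge closes the cycle I → C → F → L → M → I; its vertices are {C, F, I, L, M}.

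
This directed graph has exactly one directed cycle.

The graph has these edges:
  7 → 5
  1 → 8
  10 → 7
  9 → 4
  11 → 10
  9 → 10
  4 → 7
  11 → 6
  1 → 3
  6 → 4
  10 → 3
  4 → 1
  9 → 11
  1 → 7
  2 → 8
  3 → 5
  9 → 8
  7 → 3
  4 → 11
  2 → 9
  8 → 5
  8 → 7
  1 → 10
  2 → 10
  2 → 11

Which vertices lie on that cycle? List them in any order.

DFS with gray/black marking from 11:
11 gray
  10 gray
    7 gray
      3 gray
        5 gray
        5 black
      3 black
      7→5: 5 black — skip
    7 black
    10→3: 3 black — skip
  10 black
  6 gray
    4 gray
      4→7: 7 black — skip
      4→11: 11 is gray → back edge
Back edge closes the cycle 11 → 6 → 4 → 11; its vertices are {4, 6, 11}.

4, 6, 11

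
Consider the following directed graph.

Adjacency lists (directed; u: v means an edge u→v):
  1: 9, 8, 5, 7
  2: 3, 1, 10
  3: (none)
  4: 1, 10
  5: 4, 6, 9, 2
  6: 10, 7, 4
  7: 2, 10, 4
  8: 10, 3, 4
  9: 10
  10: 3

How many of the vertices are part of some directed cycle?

7

A vertex is on a directed cycle iff it belongs to a strongly connected component of size ≥ 2 (or has a self-loop).
The vertices on cycles are {1, 2, 4, 5, 6, 7, 8} — 7 in total.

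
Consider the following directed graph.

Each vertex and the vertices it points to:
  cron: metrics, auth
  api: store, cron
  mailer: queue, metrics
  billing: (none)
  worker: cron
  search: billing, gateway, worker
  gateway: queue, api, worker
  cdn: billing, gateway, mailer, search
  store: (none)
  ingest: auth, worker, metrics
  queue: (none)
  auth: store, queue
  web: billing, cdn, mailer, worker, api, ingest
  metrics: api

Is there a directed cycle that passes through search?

No

search lies on a cycle iff there is a path from search back to itself.
Exploring from search, it never reaches itself; equivalently, its strongly connected component is a singleton.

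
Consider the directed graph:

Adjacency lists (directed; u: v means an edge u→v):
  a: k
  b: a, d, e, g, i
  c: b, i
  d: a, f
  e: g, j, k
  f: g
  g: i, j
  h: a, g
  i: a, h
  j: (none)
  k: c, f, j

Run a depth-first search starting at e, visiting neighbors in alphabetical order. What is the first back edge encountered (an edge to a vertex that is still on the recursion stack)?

b→a

DFS from e (visiting neighbors in alphabetical order); mark gray on enter, black on exit:
e gray
  g gray
    i gray
      a gray
        k gray
          c gray
            b gray
              b→a: a is gray → back edge
First back edge: b → a.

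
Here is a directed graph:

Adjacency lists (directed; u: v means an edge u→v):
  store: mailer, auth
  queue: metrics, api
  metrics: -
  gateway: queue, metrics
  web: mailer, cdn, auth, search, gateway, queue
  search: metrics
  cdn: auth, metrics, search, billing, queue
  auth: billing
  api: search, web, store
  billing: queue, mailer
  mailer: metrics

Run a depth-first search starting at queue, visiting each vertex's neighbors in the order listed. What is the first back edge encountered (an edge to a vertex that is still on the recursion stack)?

billing->queue

DFS from queue (visiting each vertex's neighbors in the order listed); mark gray on enter, black on exit:
queue gray
  metrics gray
  metrics black
  api gray
    search gray
      search→metrics: metrics black — skip
    search black
    web gray
      mailer gray
        mailer→metrics: metrics black — skip
      mailer black
      cdn gray
        auth gray
          billing gray
            billing→queue: queue is gray → back edge
First back edge: billing → queue.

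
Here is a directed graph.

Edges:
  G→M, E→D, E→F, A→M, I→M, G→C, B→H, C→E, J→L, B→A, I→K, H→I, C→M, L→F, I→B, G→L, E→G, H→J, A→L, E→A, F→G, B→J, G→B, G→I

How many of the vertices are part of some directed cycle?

10

A vertex is on a directed cycle iff it belongs to a strongly connected component of size ≥ 2 (or has a self-loop).
The vertices on cycles are {A, B, C, E, F, G, H, I, J, L} — 10 in total.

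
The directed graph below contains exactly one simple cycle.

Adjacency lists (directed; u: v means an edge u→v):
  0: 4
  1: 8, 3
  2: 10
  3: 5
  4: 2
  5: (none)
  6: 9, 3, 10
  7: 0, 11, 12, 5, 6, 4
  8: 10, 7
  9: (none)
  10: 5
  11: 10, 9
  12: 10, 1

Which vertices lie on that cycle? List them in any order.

DFS with gray/black marking from 8:
8 gray
  10 gray
    5 gray
    5 black
  10 black
  7 gray
    0 gray
      4 gray
        2 gray
          2→10: 10 black — skip
        2 black
      4 black
    0 black
    11 gray
      11→10: 10 black — skip
      9 gray
      9 black
    11 black
    12 gray
      12→10: 10 black — skip
      1 gray
        1→8: 8 is gray → back edge
Back edge closes the cycle 8 → 7 → 12 → 1 → 8; its vertices are {1, 7, 8, 12}.

1, 7, 8, 12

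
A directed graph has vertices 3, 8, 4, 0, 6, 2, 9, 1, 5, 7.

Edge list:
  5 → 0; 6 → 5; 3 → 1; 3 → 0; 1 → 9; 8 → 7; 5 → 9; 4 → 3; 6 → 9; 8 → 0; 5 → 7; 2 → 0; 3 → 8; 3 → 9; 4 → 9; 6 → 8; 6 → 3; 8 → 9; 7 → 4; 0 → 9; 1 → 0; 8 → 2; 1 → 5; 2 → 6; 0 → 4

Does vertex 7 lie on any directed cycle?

Yes

7 is on a cycle iff 7 can reach itself via ≥1 edge.
7 → 4 → 3 → 8 → 7 — yes.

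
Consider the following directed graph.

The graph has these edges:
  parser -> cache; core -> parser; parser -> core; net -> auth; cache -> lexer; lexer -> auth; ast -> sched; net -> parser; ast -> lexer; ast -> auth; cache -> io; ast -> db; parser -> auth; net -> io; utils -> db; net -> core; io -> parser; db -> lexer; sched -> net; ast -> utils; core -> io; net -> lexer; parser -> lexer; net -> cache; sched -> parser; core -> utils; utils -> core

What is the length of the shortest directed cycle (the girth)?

For each vertex v, BFS finds the shortest path from v back to v.
The shortest such closed walk is utils → core → utils, length 2.

2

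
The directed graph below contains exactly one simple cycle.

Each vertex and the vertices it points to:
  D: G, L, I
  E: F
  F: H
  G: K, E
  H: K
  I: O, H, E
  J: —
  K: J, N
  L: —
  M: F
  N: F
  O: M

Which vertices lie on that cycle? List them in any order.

F, H, K, N

DFS with gray/black marking from K:
K gray
  J gray
  J black
  N gray
    F gray
      H gray
        H→K: K is gray → back edge
Back edge closes the cycle K → N → F → H → K; its vertices are {F, H, K, N}.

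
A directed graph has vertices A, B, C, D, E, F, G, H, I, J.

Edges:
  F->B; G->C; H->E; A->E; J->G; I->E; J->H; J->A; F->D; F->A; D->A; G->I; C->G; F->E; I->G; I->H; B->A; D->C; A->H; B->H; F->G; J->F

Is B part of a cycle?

No

B lies on a cycle iff there is a path from B back to itself.
Exploring from B, it never reaches itself; equivalently, its strongly connected component is a singleton.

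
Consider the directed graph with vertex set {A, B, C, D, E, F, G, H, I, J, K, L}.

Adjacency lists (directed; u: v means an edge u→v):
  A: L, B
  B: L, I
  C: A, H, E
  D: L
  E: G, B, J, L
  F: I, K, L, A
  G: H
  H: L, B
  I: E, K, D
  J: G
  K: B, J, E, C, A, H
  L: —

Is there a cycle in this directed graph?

DFS with white/gray/black marking, starting from L:
L gray
L black
A gray
  A→L: L black — skip
  B gray
    B→L: L black — skip
    I gray
      E gray
        G gray
          H gray
            H→L: L black — skip
            H→B: B is gray → back edge
Back edge found, so a cycle exists: B → I → E → G → H → B.

Yes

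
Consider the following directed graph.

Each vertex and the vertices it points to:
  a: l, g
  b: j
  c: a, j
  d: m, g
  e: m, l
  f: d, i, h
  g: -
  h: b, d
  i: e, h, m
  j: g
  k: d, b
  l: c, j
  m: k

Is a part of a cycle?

Yes

a is on a cycle iff a can reach itself via ≥1 edge.
a → l → c → a — yes.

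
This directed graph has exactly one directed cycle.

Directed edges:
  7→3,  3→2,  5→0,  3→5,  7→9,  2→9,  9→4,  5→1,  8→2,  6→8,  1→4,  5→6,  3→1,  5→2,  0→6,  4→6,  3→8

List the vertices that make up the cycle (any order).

2, 4, 6, 8, 9

DFS with gray/black marking from 2:
2 gray
  9 gray
    4 gray
      6 gray
        8 gray
          8→2: 2 is gray → back edge
Back edge closes the cycle 2 → 9 → 4 → 6 → 8 → 2; its vertices are {2, 4, 6, 8, 9}.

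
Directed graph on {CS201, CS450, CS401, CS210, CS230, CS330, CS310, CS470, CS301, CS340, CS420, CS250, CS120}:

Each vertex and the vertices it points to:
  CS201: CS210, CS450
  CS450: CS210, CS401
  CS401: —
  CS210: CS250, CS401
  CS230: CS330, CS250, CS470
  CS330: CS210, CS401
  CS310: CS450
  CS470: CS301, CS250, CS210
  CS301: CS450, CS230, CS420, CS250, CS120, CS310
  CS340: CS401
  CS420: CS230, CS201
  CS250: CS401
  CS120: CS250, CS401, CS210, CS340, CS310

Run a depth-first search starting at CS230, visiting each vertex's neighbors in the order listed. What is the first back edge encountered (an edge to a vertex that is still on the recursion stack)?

DFS from CS230 (visiting each vertex's neighbors in the order listed); mark gray on enter, black on exit:
CS230 gray
  CS330 gray
    CS210 gray
      CS250 gray
        CS401 gray
        CS401 black
      CS250 black
      CS210→CS401: CS401 black — skip
    CS210 black
    CS330→CS401: CS401 black — skip
  CS330 black
  CS230→CS250: CS250 black — skip
  CS470 gray
    CS301 gray
      CS450 gray
        CS450→CS210: CS210 black — skip
        CS450→CS401: CS401 black — skip
      CS450 black
      CS301→CS230: CS230 is gray → back edge
First back edge: CS301 → CS230.

CS301->CS230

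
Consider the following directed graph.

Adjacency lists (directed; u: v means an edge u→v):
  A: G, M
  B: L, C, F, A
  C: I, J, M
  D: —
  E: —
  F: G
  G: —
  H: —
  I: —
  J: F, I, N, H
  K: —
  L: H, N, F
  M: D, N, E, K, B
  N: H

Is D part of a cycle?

No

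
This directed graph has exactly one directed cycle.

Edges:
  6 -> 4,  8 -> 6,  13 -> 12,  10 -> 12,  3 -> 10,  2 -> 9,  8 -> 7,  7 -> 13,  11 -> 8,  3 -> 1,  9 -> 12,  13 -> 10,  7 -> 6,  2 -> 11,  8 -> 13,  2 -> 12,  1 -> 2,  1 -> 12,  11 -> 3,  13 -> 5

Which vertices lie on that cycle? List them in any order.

1, 2, 3, 11

DFS with gray/black marking from 2:
2 gray
  11 gray
    3 gray
      10 gray
        12 gray
        12 black
      10 black
      1 gray
        1→12: 12 black — skip
        1→2: 2 is gray → back edge
Back edge closes the cycle 2 → 11 → 3 → 1 → 2; its vertices are {1, 2, 3, 11}.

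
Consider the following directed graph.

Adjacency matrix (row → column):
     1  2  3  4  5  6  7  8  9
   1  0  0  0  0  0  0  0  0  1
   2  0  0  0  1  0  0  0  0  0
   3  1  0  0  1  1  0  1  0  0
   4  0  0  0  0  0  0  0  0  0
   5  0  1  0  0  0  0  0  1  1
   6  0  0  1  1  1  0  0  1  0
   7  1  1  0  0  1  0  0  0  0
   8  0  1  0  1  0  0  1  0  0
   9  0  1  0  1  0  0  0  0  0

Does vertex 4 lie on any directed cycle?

No

4 lies on a cycle iff there is a path from 4 back to itself.
Exploring from 4, it never reaches itself; equivalently, its strongly connected component is a singleton.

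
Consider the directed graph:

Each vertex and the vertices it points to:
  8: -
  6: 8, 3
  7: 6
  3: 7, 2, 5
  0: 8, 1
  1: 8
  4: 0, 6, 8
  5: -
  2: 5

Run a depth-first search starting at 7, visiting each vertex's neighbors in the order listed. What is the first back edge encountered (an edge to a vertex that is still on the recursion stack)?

DFS from 7 (visiting each vertex's neighbors in the order listed); mark gray on enter, black on exit:
7 gray
  6 gray
    8 gray
    8 black
    3 gray
      3→7: 7 is gray → back edge
First back edge: 3 → 7.

3→7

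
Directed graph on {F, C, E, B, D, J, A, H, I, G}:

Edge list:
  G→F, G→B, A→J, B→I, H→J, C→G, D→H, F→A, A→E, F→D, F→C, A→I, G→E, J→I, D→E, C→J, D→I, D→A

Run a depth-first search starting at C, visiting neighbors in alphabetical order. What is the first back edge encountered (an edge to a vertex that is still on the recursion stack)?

F->C

DFS from C (visiting neighbors in alphabetical order); mark gray on enter, black on exit:
C gray
  G gray
    B gray
      I gray
      I black
    B black
    E gray
    E black
    F gray
      A gray
        A→E: E black — skip
        A→I: I black — skip
        J gray
          J→I: I black — skip
        J black
      A black
      F→C: C is gray → back edge
First back edge: F → C.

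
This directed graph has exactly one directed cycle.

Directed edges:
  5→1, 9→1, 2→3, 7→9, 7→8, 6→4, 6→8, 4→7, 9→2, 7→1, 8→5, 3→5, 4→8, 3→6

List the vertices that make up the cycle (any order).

2, 3, 4, 6, 7, 9

DFS with gray/black marking from 2:
2 gray
  3 gray
    6 gray
      4 gray
        8 gray
          5 gray
            1 gray
            1 black
          5 black
        8 black
        7 gray
          7→8: 8 black — skip
          9 gray
            9→1: 1 black — skip
            9→2: 2 is gray → back edge
Back edge closes the cycle 2 → 3 → 6 → 4 → 7 → 9 → 2; its vertices are {2, 3, 4, 6, 7, 9}.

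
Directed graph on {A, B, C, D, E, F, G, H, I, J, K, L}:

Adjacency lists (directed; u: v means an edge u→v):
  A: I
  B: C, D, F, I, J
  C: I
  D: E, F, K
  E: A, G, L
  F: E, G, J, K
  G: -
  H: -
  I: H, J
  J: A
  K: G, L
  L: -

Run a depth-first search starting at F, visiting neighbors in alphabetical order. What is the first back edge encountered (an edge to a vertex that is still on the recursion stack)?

J->A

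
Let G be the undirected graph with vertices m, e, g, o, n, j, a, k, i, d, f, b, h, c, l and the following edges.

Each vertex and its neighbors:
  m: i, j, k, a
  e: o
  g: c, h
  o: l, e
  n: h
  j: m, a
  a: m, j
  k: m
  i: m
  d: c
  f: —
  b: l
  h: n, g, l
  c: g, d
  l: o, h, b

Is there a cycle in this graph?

DFS, tracking each vertex's parent; an edge to a visited non-parent vertex closes a cycle.
Start from h:
visit h (parent –)
  visit n (parent h)
    n–h: parent, skip
  visit g (parent h)
    visit c (parent g)
      c–g: parent, skip
      visit d (parent c)
        d–c: parent, skip
    g–h: parent, skip
  visit l (parent h)
    visit o (parent l)
      o–l: parent, skip
      visit e (parent o)
        e–o: parent, skip
    l–h: parent, skip
    visit b (parent l)
      b–l: parent, skip
visit m (parent –)
  visit i (parent m)
    i–m: parent, skip
  visit j (parent m)
    j–m: parent, skip
    visit a (parent j)
      a–m: m visited and ≠ parent → cycle
Cycle: m – j – a – m.

Yes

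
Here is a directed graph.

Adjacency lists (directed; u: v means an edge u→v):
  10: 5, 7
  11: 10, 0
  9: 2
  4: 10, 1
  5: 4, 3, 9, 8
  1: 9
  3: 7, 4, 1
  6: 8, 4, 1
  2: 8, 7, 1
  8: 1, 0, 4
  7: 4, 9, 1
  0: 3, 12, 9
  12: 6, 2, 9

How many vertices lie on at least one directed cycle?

12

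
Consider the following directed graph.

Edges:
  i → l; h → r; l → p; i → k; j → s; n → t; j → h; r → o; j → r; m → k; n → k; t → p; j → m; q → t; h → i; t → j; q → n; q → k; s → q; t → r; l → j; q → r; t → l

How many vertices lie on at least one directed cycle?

A vertex is on a directed cycle iff it belongs to a strongly connected component of size ≥ 2 (or has a self-loop).
The vertices on cycles are {h, i, j, l, n, q, s, t} — 8 in total.

8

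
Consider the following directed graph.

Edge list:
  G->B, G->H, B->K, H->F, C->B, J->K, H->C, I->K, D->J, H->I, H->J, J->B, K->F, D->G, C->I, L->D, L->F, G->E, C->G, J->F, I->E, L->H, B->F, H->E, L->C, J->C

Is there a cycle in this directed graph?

DFS with white/gray/black marking, starting from E:
E gray
E black
B gray
  F gray
  F black
  K gray
    K→F: F black — skip
  K black
B black
C gray
  C→B: B black — skip
  G gray
    G→B: B black — skip
    H gray
      H→E: E black — skip
      H→F: F black — skip
      J gray
        J→B: B black — skip
        J→F: F black — skip
        J→C: C is gray → back edge
Back edge found, so a cycle exists: C → G → H → J → C.

Yes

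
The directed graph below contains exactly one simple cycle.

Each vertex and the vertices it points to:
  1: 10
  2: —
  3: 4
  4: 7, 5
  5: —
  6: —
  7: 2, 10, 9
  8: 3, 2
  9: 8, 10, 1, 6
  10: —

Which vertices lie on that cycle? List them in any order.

DFS with gray/black marking from 4:
4 gray
  7 gray
    2 gray
    2 black
    10 gray
    10 black
    9 gray
      8 gray
        3 gray
          3→4: 4 is gray → back edge
Back edge closes the cycle 4 → 7 → 9 → 8 → 3 → 4; its vertices are {3, 4, 7, 8, 9}.

3, 4, 7, 8, 9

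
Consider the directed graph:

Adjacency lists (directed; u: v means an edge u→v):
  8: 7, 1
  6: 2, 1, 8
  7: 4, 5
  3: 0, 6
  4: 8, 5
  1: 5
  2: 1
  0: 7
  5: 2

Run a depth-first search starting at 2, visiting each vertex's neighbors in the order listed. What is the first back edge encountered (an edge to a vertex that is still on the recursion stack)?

DFS from 2 (visiting each vertex's neighbors in the order listed); mark gray on enter, black on exit:
2 gray
  1 gray
    5 gray
      5→2: 2 is gray → back edge
First back edge: 5 → 2.

5->2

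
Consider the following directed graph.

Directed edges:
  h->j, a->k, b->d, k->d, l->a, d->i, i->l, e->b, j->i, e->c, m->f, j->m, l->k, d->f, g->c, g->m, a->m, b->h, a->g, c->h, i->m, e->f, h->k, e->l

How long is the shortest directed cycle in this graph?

For each vertex v, BFS finds the shortest path from v back to v.
The shortest such closed walk is l → k → d → i → l, length 4.

4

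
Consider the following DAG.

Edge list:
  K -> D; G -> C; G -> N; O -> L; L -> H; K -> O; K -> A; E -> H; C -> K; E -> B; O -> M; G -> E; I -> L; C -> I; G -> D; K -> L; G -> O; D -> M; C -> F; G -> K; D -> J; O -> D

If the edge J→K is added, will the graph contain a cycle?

Adding J→K creates a cycle iff K can already reach J.
Path from K: K → D → J.
So K → … → J → K is a cycle.

Yes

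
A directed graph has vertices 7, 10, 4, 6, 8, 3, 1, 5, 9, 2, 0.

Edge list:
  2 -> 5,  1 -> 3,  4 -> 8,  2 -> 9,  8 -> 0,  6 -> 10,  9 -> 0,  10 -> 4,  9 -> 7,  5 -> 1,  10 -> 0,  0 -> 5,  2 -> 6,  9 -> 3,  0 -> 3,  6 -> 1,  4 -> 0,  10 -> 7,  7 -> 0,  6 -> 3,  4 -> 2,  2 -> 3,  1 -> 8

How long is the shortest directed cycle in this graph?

4

For each vertex v, BFS finds the shortest path from v back to v.
The shortest such closed walk is 2 → 6 → 10 → 4 → 2, length 4.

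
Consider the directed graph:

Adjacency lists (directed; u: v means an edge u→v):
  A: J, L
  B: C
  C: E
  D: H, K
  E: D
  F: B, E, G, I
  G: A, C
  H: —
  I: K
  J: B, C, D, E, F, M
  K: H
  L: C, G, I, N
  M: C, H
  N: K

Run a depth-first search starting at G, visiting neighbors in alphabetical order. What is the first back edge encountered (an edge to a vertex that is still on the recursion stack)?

F->G

DFS from G (visiting neighbors in alphabetical order); mark gray on enter, black on exit:
G gray
  A gray
    J gray
      B gray
        C gray
          E gray
            D gray
              H gray
              H black
              K gray
                K→H: H black — skip
              K black
            D black
          E black
        C black
      B black
      J→C: C black — skip
      J→D: D black — skip
      J→E: E black — skip
      F gray
        F→B: B black — skip
        F→E: E black — skip
        F→G: G is gray → back edge
First back edge: F → G.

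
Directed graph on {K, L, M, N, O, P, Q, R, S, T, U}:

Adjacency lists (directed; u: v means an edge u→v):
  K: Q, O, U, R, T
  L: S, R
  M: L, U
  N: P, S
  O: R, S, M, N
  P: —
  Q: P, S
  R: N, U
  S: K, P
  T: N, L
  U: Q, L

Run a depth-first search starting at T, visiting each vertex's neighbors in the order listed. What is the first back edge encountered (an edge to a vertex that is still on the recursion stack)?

Q->S

DFS from T (visiting each vertex's neighbors in the order listed); mark gray on enter, black on exit:
T gray
  N gray
    P gray
    P black
    S gray
      K gray
        Q gray
          Q→P: P black — skip
          Q→S: S is gray → back edge
First back edge: Q → S.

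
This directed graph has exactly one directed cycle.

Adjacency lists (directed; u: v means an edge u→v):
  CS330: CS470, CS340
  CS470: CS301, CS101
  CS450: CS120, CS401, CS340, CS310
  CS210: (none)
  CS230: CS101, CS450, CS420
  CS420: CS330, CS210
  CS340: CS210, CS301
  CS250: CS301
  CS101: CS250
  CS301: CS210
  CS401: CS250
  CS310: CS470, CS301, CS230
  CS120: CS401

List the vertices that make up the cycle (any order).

CS230, CS310, CS450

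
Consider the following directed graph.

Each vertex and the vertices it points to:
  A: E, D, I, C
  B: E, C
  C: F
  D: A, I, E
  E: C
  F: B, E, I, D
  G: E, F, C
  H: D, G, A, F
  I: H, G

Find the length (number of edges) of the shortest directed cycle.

2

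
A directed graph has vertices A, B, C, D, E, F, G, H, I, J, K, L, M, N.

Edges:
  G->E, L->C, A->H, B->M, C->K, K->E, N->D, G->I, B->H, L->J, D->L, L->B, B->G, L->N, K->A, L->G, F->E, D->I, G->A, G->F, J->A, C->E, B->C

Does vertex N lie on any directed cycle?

Yes

N is on a cycle iff N can reach itself via ≥1 edge.
N → D → L → N — yes.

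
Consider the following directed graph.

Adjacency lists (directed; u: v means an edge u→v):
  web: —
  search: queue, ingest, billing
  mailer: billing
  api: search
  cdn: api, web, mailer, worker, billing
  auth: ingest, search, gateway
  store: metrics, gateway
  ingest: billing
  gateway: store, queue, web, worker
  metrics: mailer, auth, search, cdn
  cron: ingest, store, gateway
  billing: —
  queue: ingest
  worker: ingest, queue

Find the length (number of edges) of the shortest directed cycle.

For each vertex v, BFS finds the shortest path from v back to v.
The shortest such closed walk is store → gateway → store, length 2.

2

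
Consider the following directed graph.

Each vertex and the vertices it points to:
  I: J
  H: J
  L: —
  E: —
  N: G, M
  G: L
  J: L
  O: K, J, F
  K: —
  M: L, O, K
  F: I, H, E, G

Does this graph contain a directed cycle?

DFS with white/gray/black marking, starting from O:
O gray
  K gray
  K black
  J gray
    L gray
    L black
  J black
  F gray
    I gray
      I→J: J black — skip
    I black
    H gray
      H→J: J black — skip
    H black
    E gray
    E black
    G gray
      G→L: L black — skip
    G black
  F black
O black
N gray
  N→G: G black — skip
  M gray
    M→L: L black — skip
    M→O: O black — skip
    M→K: K black — skip
  M black
N black
Every edge goes to a white or black vertex — no back edge, so the graph is acyclic.

No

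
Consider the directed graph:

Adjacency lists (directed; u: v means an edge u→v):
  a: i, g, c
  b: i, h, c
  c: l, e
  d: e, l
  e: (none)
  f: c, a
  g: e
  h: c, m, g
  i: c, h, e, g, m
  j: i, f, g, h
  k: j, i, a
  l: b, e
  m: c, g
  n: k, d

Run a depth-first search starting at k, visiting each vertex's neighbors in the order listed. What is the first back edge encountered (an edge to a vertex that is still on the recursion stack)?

b->i

DFS from k (visiting each vertex's neighbors in the order listed); mark gray on enter, black on exit:
k gray
  j gray
    i gray
      c gray
        l gray
          b gray
            b→i: i is gray → back edge
First back edge: b → i.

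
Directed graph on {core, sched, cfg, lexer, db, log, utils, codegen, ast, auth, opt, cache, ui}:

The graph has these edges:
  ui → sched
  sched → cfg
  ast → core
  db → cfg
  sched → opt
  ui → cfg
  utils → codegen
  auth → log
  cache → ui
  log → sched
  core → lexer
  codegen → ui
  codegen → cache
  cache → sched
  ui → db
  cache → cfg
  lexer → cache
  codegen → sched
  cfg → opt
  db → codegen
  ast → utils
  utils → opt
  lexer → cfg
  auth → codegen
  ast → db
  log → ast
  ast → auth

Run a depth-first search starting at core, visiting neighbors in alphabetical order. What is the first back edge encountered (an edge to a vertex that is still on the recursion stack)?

codegen→cache

DFS from core (visiting neighbors in alphabetical order); mark gray on enter, black on exit:
core gray
  lexer gray
    cache gray
      cfg gray
        opt gray
        opt black
      cfg black
      sched gray
        sched→cfg: cfg black — skip
        sched→opt: opt black — skip
      sched black
      ui gray
        ui→cfg: cfg black — skip
        db gray
          db→cfg: cfg black — skip
          codegen gray
            codegen→cache: cache is gray → back edge
First back edge: codegen → cache.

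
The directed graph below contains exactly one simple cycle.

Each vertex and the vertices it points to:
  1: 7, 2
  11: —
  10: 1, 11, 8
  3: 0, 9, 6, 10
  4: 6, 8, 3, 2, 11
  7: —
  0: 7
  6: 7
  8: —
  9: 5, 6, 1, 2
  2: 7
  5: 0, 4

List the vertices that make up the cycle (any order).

3, 4, 5, 9

DFS with gray/black marking from 4:
4 gray
  6 gray
    7 gray
    7 black
  6 black
  8 gray
  8 black
  3 gray
    0 gray
      0→7: 7 black — skip
    0 black
    9 gray
      5 gray
        5→0: 0 black — skip
        5→4: 4 is gray → back edge
Back edge closes the cycle 4 → 3 → 9 → 5 → 4; its vertices are {3, 4, 5, 9}.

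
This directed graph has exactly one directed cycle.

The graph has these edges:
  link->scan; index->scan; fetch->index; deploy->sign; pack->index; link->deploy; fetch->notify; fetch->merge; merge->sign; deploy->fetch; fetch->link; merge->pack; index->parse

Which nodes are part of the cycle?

link, fetch, deploy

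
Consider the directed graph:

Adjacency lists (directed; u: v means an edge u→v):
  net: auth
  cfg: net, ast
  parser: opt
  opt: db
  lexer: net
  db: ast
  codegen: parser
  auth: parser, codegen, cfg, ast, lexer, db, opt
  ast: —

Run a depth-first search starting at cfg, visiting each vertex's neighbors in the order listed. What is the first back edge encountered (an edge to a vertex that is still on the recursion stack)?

auth→cfg

DFS from cfg (visiting each vertex's neighbors in the order listed); mark gray on enter, black on exit:
cfg gray
  net gray
    auth gray
      parser gray
        opt gray
          db gray
            ast gray
            ast black
          db black
        opt black
      parser black
      codegen gray
        codegen→parser: parser black — skip
      codegen black
      auth→cfg: cfg is gray → back edge
First back edge: auth → cfg.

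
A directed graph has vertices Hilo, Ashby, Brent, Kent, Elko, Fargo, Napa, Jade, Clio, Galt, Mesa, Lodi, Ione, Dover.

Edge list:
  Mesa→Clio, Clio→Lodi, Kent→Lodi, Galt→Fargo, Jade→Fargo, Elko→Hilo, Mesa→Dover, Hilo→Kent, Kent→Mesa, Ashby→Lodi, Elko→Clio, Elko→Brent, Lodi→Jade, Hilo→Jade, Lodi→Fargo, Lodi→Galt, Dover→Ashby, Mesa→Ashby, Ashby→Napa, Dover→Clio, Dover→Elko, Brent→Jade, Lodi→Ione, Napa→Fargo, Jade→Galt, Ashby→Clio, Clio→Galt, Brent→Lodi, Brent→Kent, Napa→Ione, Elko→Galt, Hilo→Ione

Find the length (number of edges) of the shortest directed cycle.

For each vertex v, BFS finds the shortest path from v back to v.
The shortest such closed walk is Mesa → Dover → Elko → Hilo → Kent → Mesa, length 5.

5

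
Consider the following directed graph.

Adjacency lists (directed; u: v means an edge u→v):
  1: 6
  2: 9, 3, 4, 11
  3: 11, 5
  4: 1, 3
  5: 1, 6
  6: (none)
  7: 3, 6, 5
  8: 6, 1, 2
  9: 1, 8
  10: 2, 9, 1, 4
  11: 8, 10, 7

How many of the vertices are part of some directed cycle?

8

A vertex is on a directed cycle iff it belongs to a strongly connected component of size ≥ 2 (or has a self-loop).
The vertices on cycles are {2, 3, 4, 7, 8, 9, 10, 11} — 8 in total.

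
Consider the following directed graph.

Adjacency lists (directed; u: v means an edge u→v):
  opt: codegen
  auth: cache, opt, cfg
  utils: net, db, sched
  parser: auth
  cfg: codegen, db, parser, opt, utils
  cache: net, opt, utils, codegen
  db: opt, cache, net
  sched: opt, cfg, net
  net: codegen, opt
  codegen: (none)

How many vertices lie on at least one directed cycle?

7

A vertex is on a directed cycle iff it belongs to a strongly connected component of size ≥ 2 (or has a self-loop).
The vertices on cycles are {db, cfg, auth, cache, sched, utils, parser} — 7 in total.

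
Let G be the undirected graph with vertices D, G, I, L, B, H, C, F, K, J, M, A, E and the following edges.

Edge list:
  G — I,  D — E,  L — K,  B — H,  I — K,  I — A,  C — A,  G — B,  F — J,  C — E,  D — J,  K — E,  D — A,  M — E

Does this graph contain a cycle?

Yes

DFS, tracking each vertex's parent; an edge to a visited non-parent vertex closes a cycle.
Start from M:
visit M (parent –)
  visit E (parent M)
    E–M: parent, skip
    visit C (parent E)
      visit A (parent C)
        visit I (parent A)
          visit G (parent I)
            G–I: parent, skip
            visit B (parent G)
              visit H (parent B)
                H–B: parent, skip
              B–G: parent, skip
          I–A: parent, skip
          visit K (parent I)
            K–E: E visited and ≠ parent → cycle
Cycle: E – C – A – I – K – E.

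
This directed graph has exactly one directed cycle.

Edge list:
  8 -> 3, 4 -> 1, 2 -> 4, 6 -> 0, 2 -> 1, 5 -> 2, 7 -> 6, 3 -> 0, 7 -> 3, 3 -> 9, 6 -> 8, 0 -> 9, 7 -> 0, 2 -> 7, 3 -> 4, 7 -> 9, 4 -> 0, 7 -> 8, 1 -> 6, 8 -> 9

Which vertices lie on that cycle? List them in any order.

DFS with gray/black marking from 8:
8 gray
  3 gray
    4 gray
      1 gray
        6 gray
          0 gray
            9 gray
            9 black
          0 black
          6→8: 8 is gray → back edge
Back edge closes the cycle 8 → 3 → 4 → 1 → 6 → 8; its vertices are {1, 3, 4, 6, 8}.

1, 3, 4, 6, 8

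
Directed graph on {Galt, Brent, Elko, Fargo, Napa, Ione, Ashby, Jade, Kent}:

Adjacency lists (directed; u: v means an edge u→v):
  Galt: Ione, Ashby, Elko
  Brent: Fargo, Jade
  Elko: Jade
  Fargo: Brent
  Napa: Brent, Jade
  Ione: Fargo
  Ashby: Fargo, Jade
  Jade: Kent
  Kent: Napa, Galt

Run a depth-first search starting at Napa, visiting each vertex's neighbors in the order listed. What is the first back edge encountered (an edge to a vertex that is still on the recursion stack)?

DFS from Napa (visiting each vertex's neighbors in the order listed); mark gray on enter, black on exit:
Napa gray
  Brent gray
    Fargo gray
      Fargo→Brent: Brent is gray → back edge
First back edge: Fargo → Brent.

Fargo→Brent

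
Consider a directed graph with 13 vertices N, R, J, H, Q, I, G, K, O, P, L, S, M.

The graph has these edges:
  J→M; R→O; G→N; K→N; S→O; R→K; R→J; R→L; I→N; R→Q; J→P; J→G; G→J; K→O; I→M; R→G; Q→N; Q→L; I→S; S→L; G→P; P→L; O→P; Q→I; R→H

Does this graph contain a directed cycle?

DFS with white/gray/black marking, starting from P:
P gray
  L gray
  L black
P black
N gray
N black
R gray
  K gray
    K→N: N black — skip
    O gray
      O→P: P black — skip
    O black
  K black
  R→L: L black — skip
  J gray
    J→P: P black — skip
    M gray
    M black
    G gray
      G→J: J is gray → back edge
Back edge found, so a cycle exists: J → G → J.

Yes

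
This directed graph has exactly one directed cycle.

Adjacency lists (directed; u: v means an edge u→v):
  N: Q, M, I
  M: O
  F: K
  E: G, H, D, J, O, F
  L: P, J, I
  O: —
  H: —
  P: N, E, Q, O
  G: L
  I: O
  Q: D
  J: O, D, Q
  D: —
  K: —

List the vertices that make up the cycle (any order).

DFS with gray/black marking from L:
L gray
  P gray
    N gray
      Q gray
        D gray
        D black
      Q black
      M gray
        O gray
        O black
      M black
      I gray
        I→O: O black — skip
      I black
    N black
    E gray
      G gray
        G→L: L is gray → back edge
Back edge closes the cycle L → P → E → G → L; its vertices are {E, G, L, P}.

E, G, L, P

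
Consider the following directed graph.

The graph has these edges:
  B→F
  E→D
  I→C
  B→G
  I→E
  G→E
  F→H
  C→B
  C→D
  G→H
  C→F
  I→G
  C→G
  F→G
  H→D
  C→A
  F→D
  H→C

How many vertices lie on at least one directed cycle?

A vertex is on a directed cycle iff it belongs to a strongly connected component of size ≥ 2 (or has a self-loop).
The vertices on cycles are {B, C, F, G, H} — 5 in total.

5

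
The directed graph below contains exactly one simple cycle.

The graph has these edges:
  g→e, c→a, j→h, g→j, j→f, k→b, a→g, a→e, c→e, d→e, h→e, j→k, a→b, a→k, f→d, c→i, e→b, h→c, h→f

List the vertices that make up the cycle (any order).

a, c, g, h, j

DFS with gray/black marking from c:
c gray
  i gray
  i black
  e gray
    b gray
    b black
  e black
  a gray
    g gray
      g→e: e black — skip
      j gray
        k gray
          k→b: b black — skip
        k black
        h gray
          h→e: e black — skip
          f gray
            d gray
              d→e: e black — skip
            d black
          f black
          h→c: c is gray → back edge
Back edge closes the cycle c → a → g → j → h → c; its vertices are {a, c, g, h, j}.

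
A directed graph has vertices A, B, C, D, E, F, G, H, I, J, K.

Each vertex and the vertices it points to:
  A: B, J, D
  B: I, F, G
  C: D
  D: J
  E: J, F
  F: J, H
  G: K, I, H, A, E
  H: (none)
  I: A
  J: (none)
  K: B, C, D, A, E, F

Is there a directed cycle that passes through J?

No

J lies on a cycle iff there is a path from J back to itself.
Exploring from J, it never reaches itself; equivalently, its strongly connected component is a singleton.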